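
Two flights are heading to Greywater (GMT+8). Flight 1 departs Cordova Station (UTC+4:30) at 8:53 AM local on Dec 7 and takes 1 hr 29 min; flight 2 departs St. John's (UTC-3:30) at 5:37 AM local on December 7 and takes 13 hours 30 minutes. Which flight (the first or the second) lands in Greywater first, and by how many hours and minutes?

Flight 1 in UTC: 8:53 AM − 4:30 = 4:23 AM on Dec 7.
+1 hour and 29 minutes → arrive 5:52 AM UTC on Dec 7.
Flight 2 in UTC: 5:37 AM + 3:30 = 9:07 AM on Dec 7.
+13 hours and 30 minutes → arrive 10:37 PM UTC on Dec 7.
Flight 1 lands earlier by 16 hours 45 minutes.

the first, by 16 hours 45 minutes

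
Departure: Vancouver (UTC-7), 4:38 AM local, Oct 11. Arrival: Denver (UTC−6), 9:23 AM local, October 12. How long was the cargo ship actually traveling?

27 hours 45 minutes

Departure in UTC: 4:38 AM + 7:00 = 11:38 AM on Oct 11.
Arrival in UTC: 9:23 AM + 6:00 = 3:23 PM on Oct 12.
Elapsed = 3:23 PM − 11:38 AM (+1 day) = 27 hours 45 minutes.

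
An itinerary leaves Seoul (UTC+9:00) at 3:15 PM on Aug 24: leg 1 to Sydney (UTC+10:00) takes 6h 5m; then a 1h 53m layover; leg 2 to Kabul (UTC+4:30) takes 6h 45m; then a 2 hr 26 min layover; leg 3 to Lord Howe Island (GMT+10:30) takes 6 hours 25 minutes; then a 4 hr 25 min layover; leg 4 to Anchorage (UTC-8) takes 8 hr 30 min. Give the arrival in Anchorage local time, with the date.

Convert departure to UTC: 3:15 PM − 9:00 = 6:15 AM UTC on Aug 24.
Add 6 hours and 5 minutes leg 1 → 12:20 PM UTC.
Add 1 hour 53 minutes layover in Sydney → 2:13 PM UTC.
Add 6 hours and 45 minutes leg 2 → 8:58 PM UTC.
Add 2 hours 26 minutes layover in Kabul → 11:24 PM UTC.
Add 6 hours 25 minutes leg 3 → 5:49 AM UTC (Aug 25).
Add 4 hours and 25 minutes layover in Lord Howe Island → 10:14 AM UTC.
Add 8 hours 30 minutes leg 4 → 6:44 PM UTC.
Anchorage is UTC−8:00, so local arrival = 6:44 PM − 8:00 = 10:44 AM on Aug 25.

10:44 AM on August 25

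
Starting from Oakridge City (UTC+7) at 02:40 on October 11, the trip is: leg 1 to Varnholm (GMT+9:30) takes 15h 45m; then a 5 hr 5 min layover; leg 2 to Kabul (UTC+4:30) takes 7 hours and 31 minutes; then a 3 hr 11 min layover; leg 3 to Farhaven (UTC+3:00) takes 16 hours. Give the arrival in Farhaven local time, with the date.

Convert departure to UTC: 02:40 − 7:00 = 19:40 UTC on Oct 10.
Add 15 hours 45 minutes leg 1 → 11:25 UTC (Oct 11).
Add 5 hours and 5 minutes layover in Varnholm → 16:30 UTC.
Add 7 hours 31 minutes leg 2 → 00:01 UTC (Oct 12).
Add 3 hours and 11 minutes layover in Kabul → 03:12 UTC.
Add 16 hours leg 3 → 19:12 UTC.
Farhaven is UTC+3:00, so local arrival = 19:12 + 3:00 = 22:12 on Oct 12.

22:12 on October 12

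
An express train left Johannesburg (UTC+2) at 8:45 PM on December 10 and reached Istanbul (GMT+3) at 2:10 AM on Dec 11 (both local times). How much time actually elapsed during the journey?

4 hours 25 minutes

Departure in UTC: 8:45 PM − 2:00 = 6:45 PM on Dec 10.
Arrival in UTC: 2:10 AM − 3:00 = 11:10 PM on Dec 10.
Elapsed = 11:10 PM − 6:45 PM = 4 hours 25 minutes.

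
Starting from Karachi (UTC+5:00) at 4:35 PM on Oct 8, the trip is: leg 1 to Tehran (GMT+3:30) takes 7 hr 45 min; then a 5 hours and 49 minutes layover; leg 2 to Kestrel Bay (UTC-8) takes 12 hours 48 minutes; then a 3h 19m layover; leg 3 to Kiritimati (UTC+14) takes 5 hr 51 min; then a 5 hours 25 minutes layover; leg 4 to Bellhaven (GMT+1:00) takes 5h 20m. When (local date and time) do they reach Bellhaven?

10:52 AM on October 10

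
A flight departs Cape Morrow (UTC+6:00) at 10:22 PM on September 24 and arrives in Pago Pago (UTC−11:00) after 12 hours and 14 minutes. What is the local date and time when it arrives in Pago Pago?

5:36 PM on September 24

Convert departure to UTC: 10:22 PM − 6:00 = 4:22 PM UTC on Sep 24.
Add 12 hours and 14 minutes travel time → 4:36 AM UTC (Sep 25).
Pago Pago is UTC−11:00, so local arrival = 4:36 AM − 11:00 = 5:36 PM on Sep 24.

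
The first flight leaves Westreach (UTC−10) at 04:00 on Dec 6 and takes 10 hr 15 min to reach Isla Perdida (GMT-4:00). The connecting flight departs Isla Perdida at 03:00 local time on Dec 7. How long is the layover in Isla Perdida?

Convert departure to UTC: 04:00 + 10:00 = 14:00 UTC on Dec 6.
Add 10 hours and 15 minutes flight time → 00:15 UTC (Dec 7).
Isla Perdida is UTC−4:00, so local arrival = 00:15 − 4:00 = 20:15 on Dec 6.
Layover = 03:00 − 20:15 (+1 day) = 6 hours 45 minutes.

6 hours 45 minutes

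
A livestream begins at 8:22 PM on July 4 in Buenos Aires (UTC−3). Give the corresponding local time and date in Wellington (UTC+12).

11:22 AM on Jul 5

Wellington is 15:00 ahead of Buenos Aires.
Shift by the zone difference: 8:22 PM + 15:00 = 11:22 AM on Jul 5 in Wellington.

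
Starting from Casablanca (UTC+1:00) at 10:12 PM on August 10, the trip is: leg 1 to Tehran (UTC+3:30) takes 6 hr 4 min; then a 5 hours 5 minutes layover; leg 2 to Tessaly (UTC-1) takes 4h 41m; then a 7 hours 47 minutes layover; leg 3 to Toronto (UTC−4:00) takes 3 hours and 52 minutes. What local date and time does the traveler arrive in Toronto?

8:41 PM on August 11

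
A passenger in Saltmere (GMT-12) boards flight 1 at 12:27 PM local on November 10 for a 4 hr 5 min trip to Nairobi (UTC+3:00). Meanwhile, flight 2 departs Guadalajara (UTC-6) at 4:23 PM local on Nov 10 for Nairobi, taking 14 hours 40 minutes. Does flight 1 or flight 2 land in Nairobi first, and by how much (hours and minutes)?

the first, by 8 hours 31 minutes

Flight 1 in UTC: 12:27 PM + 12:00 = 12:27 AM on Nov 11.
+4 hours 5 minutes → arrive 4:32 AM UTC on Nov 11.
Flight 2 in UTC: 4:23 PM + 6:00 = 10:23 PM on Nov 10.
+14 hours and 40 minutes → arrive 1:03 PM UTC on Nov 11.
Flight 1 lands earlier by 8 hours 31 minutes.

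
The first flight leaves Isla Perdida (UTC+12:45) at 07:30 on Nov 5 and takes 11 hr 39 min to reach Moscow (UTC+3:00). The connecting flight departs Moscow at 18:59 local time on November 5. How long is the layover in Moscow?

Convert departure to UTC: 07:30 − 12:45 = 18:45 UTC on Nov 4.
Add 11 hours 39 minutes flight time → 06:24 UTC (Nov 5).
Moscow is UTC+3:00, so local arrival = 06:24 + 3:00 = 09:24 on Nov 5.
Layover = 18:59 − 09:24 = 9 hours 35 minutes.

9 hours 35 minutes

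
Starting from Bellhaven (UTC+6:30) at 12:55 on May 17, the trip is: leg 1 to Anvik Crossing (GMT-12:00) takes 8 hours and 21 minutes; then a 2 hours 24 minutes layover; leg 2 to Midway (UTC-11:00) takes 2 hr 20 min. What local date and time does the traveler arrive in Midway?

08:30 on May 17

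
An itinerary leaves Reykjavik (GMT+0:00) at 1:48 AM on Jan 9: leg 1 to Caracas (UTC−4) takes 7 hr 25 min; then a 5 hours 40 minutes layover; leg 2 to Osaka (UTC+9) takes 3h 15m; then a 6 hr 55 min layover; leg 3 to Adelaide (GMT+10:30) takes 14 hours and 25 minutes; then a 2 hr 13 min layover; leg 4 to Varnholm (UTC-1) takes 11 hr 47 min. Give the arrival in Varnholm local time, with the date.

4:28 AM on Jan 11

Reykjavik is at UTC+0, so departure is already 1:48 AM UTC on Jan 9.
Add 7 hours and 25 minutes leg 1 → 9:13 AM UTC.
Add 5 hours 40 minutes layover in Caracas → 2:53 PM UTC.
Add 3 hours and 15 minutes leg 2 → 6:08 PM UTC.
Add 6 hours 55 minutes layover in Osaka → 1:03 AM UTC (Jan 10).
Add 14 hours and 25 minutes leg 3 → 3:28 PM UTC.
Add 2 hours 13 minutes layover in Adelaide → 5:41 PM UTC.
Add 11 hours 47 minutes leg 4 → 5:28 AM UTC (Jan 11).
Varnholm is UTC−1:00, so local arrival = 5:28 AM − 1:00 = 4:28 AM on Jan 11.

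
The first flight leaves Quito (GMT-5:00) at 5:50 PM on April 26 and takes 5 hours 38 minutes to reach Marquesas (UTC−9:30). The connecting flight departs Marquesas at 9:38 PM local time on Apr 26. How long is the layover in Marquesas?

Convert departure to UTC: 5:50 PM + 5:00 = 10:50 PM UTC on Apr 26.
Add 5 hours and 38 minutes flight time → 4:28 AM UTC (Apr 27).
Marquesas is UTC−9:30, so local arrival = 4:28 AM − 9:30 = 6:58 PM on Apr 26.
Layover = 9:38 PM − 6:58 PM = 2 hours 40 minutes.

2 hours 40 minutes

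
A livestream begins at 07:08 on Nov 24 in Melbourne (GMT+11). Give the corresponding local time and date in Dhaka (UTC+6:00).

In UTC: 07:08 − 11:00 = 20:08 on Nov 23.
Dhaka is UTC+6:00: 20:08 + 6:00 = 02:08 on Nov 24.

02:08 on November 24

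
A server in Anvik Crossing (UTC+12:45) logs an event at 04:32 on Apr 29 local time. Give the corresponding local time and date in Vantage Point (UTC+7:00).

22:47 on Apr 28

Vantage Point is 5:45 behind Anvik Crossing.
Shift by the zone difference: 04:32 − 5:45 = 22:47 on Apr 28 in Vantage Point.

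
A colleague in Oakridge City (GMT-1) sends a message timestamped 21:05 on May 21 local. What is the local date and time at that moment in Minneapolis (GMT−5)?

17:05 on May 21

In UTC: 21:05 + 1:00 = 22:05 on May 21.
Minneapolis is UTC−5:00: 22:05 − 5:00 = 17:05 on May 21.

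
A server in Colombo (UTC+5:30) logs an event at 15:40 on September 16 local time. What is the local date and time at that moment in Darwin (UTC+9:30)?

19:40 on September 16

Darwin is 4:00 ahead of Colombo.
Shift by the zone difference: 15:40 + 4:00 = 19:40 on Sep 16 in Darwin.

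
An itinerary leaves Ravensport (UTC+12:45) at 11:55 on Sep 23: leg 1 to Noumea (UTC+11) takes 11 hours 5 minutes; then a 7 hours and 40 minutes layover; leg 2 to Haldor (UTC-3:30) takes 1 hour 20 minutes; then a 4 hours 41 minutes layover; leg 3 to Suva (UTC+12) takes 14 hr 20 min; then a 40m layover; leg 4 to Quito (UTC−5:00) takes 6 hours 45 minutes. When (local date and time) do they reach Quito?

Convert departure to UTC: 11:55 − 12:45 = 23:10 UTC on Sep 22.
Add 11 hours and 5 minutes leg 1 → 10:15 UTC (Sep 23).
Add 7 hours and 40 minutes layover in Noumea → 17:55 UTC.
Add 1 hour and 20 minutes leg 2 → 19:15 UTC.
Add 4 hours and 41 minutes layover in Haldor → 23:56 UTC.
Add 14 hours and 20 minutes leg 3 → 14:16 UTC (Sep 24).
Add 40 minutes layover in Suva → 14:56 UTC.
Add 6 hours 45 minutes leg 4 → 21:41 UTC.
Quito is UTC−5:00, so local arrival = 21:41 − 5:00 = 16:41 on Sep 24.

16:41 on September 24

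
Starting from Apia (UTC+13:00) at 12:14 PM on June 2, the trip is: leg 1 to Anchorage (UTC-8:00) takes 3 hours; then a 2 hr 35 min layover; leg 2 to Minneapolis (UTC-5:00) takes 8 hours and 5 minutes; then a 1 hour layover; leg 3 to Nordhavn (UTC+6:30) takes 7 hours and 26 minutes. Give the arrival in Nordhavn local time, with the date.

Convert departure to UTC: 12:14 PM − 13:00 = 11:14 PM UTC on Jun 1.
Add 3 hours leg 1 → 2:14 AM UTC (Jun 2).
Add 2 hours 35 minutes layover in Anchorage → 4:49 AM UTC.
Add 8 hours 5 minutes leg 2 → 12:54 PM UTC.
Add 1 hour layover in Minneapolis → 1:54 PM UTC.
Add 7 hours 26 minutes leg 3 → 9:20 PM UTC.
Nordhavn is UTC+6:30, so local arrival = 9:20 PM + 6:30 = 3:50 AM on Jun 3.

3:50 AM on June 3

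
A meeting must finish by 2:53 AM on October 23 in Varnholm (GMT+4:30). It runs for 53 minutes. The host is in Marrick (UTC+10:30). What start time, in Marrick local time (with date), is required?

Target end time in UTC: 2:53 AM − 4:30 = 10:23 PM on Oct 22.
Subtract 53 minutes → start 9:30 PM UTC on Oct 22.
Marrick is UTC+10:30: 9:30 PM + 10:30 = 8:00 AM on Oct 23.

8:00 AM on October 23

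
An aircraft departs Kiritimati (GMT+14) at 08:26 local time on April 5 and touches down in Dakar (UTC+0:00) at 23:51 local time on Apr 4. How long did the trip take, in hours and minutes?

Departure in UTC: 08:26 − 14:00 = 18:26 on Apr 4.
Arrival is already UTC: 23:51 on Apr 4.
Elapsed = 23:51 − 18:26 = 5 hours 25 minutes.

5 hours 25 minutes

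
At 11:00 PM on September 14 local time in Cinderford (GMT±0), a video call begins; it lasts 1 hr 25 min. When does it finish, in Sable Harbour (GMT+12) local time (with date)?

12:25 PM on Sep 15

Cinderford is at UTC+0, so start is already 11:00 PM UTC on Sep 14.
Add 1 hour 25 minutes duration → 12:25 AM UTC (Sep 15).
Sable Harbour is UTC+12:00, so local end time = 12:25 AM + 12:00 = 12:25 PM on Sep 15.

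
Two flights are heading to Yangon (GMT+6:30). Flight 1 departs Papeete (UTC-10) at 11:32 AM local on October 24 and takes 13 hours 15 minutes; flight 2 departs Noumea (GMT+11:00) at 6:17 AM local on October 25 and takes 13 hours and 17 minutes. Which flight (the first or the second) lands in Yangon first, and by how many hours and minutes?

Flight 1 in UTC: 11:32 AM + 10:00 = 9:32 PM on Oct 24.
+13 hours and 15 minutes → arrive 10:47 AM UTC on Oct 25.
Flight 2 in UTC: 6:17 AM − 11:00 = 7:17 PM on Oct 24.
+13 hours 17 minutes → arrive 8:34 AM UTC on Oct 25.
Flight 2 lands earlier by 2 hours 13 minutes.

the second, by 2 hours 13 minutes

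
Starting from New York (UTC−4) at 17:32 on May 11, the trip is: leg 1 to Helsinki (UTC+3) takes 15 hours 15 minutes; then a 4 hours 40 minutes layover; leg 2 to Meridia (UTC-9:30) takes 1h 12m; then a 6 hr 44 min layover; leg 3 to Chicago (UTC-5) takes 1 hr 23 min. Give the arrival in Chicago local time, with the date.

Convert departure to UTC: 17:32 + 4:00 = 21:32 UTC on May 11.
Add 15 hours and 15 minutes leg 1 → 12:47 UTC (May 12).
Add 4 hours 40 minutes layover in Helsinki → 17:27 UTC.
Add 1 hour and 12 minutes leg 2 → 18:39 UTC.
Add 6 hours 44 minutes layover in Meridia → 01:23 UTC (May 13).
Add 1 hour 23 minutes leg 3 → 02:46 UTC.
Chicago is UTC−5:00, so local arrival = 02:46 − 5:00 = 21:46 on May 12.

21:46 on May 12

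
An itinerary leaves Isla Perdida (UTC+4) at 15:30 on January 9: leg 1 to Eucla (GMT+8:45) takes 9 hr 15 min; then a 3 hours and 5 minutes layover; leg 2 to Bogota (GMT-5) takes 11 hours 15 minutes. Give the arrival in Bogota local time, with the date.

06:05 on January 10

Convert departure to UTC: 15:30 − 4:00 = 11:30 UTC on Jan 9.
Add 9 hours and 15 minutes leg 1 → 20:45 UTC.
Add 3 hours and 5 minutes layover in Eucla → 23:50 UTC.
Add 11 hours 15 minutes leg 2 → 11:05 UTC (Jan 10).
Bogota is UTC−5:00, so local arrival = 11:05 − 5:00 = 06:05 on Jan 10.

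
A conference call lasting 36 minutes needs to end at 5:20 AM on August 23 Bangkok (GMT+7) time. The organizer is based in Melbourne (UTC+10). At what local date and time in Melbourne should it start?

Target end time in UTC: 5:20 AM − 7:00 = 10:20 PM on Aug 22.
Subtract 36 minutes → start 9:44 PM UTC on Aug 22.
Melbourne is UTC+10:00: 9:44 PM + 10:00 = 7:44 AM on Aug 23.

7:44 AM on August 23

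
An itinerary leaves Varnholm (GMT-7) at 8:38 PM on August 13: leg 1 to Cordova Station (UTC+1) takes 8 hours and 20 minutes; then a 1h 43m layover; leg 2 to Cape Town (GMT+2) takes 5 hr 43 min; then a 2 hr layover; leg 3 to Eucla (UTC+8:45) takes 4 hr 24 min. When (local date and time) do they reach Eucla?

10:33 AM on Aug 15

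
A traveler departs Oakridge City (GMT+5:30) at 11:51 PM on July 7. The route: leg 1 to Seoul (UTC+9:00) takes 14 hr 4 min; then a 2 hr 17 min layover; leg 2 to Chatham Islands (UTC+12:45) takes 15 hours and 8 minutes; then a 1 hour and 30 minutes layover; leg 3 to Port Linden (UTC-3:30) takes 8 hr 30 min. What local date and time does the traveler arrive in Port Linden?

Convert departure to UTC: 11:51 PM − 5:30 = 6:21 PM UTC on Jul 7.
Add 14 hours 4 minutes leg 1 → 8:25 AM UTC (Jul 8).
Add 2 hours 17 minutes layover in Seoul → 10:42 AM UTC.
Add 15 hours 8 minutes leg 2 → 1:50 AM UTC (Jul 9).
Add 1 hour 30 minutes layover in Chatham Islands → 3:20 AM UTC.
Add 8 hours 30 minutes leg 3 → 11:50 AM UTC.
Port Linden is UTC−3:30, so local arrival = 11:50 AM − 3:30 = 8:20 AM on Jul 9.

8:20 AM on July 9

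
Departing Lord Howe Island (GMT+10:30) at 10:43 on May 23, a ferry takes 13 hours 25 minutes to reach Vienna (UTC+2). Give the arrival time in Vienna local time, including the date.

15:38 on May 23

Convert departure to UTC: 10:43 − 10:30 = 00:13 UTC on May 23.
Add 13 hours 25 minutes travel time → 13:38 UTC.
Vienna is UTC+2:00, so local arrival = 13:38 + 2:00 = 15:38 on May 23.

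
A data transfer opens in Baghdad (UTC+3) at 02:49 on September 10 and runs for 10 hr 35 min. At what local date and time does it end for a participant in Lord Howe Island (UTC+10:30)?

20:54 on September 10

Convert start to UTC: 02:49 − 3:00 = 23:49 UTC on Sep 9.
Add 10 hours and 35 minutes duration → 10:24 UTC (Sep 10).
Lord Howe Island is UTC+10:30, so local end time = 10:24 + 10:30 = 20:54 on Sep 10.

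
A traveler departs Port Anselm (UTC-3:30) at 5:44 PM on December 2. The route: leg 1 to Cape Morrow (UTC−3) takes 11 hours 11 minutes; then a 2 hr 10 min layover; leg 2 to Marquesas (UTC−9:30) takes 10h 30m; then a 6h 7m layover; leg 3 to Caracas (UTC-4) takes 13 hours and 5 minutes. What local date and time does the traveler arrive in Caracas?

Convert departure to UTC: 5:44 PM + 3:30 = 9:14 PM UTC on Dec 2.
Add 11 hours and 11 minutes leg 1 → 8:25 AM UTC (Dec 3).
Add 2 hours 10 minutes layover in Cape Morrow → 10:35 AM UTC.
Add 10 hours and 30 minutes leg 2 → 9:05 PM UTC.
Add 6 hours and 7 minutes layover in Marquesas → 3:12 AM UTC (Dec 4).
Add 13 hours 5 minutes leg 3 → 4:17 PM UTC.
Caracas is UTC−4:00, so local arrival = 4:17 PM − 4:00 = 12:17 PM on Dec 4.

12:17 PM on Dec 4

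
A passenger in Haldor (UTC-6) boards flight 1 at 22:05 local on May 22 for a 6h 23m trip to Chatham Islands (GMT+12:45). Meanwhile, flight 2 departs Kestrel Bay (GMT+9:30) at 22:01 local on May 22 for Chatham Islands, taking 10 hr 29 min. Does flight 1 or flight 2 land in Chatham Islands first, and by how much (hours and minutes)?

the second, by 11 hours 28 minutes

Flight 1 in UTC: 22:05 + 6:00 = 04:05 on May 23.
+6 hours 23 minutes → arrive 10:28 UTC on May 23.
Flight 2 in UTC: 22:01 − 9:30 = 12:31 on May 22.
+10 hours 29 minutes → arrive 23:00 UTC on May 22.
Flight 2 lands earlier by 11 hours 28 minutes.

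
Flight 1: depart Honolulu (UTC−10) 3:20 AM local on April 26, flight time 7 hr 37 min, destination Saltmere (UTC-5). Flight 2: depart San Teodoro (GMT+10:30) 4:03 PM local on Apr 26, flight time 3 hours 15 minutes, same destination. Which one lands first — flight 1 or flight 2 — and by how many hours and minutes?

Flight 1 in UTC: 3:20 AM + 10:00 = 1:20 PM on Apr 26.
+7 hours and 37 minutes → arrive 8:57 PM UTC on Apr 26.
Flight 2 in UTC: 4:03 PM − 10:30 = 5:33 AM on Apr 26.
+3 hours and 15 minutes → arrive 8:48 AM UTC on Apr 26.
Flight 2 lands earlier by 12 hours 9 minutes.

the second, by 12 hours 9 minutes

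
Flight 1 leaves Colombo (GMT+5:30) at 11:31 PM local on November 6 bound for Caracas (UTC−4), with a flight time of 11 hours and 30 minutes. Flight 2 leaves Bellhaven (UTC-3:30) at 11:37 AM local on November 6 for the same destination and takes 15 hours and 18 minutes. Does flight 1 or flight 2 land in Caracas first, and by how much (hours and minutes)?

the first, by 54 minutes

Flight 1 in UTC: 11:31 PM − 5:30 = 6:01 PM on Nov 6.
+11 hours and 30 minutes → arrive 5:31 AM UTC on Nov 7.
Flight 2 in UTC: 11:37 AM + 3:30 = 3:07 PM on Nov 6.
+15 hours 18 minutes → arrive 6:25 AM UTC on Nov 7.
Flight 1 lands earlier by 54 minutes.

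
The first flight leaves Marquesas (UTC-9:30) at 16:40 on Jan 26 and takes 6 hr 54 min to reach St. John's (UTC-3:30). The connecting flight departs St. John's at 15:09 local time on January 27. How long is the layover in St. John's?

Convert departure to UTC: 16:40 + 9:30 = 02:10 UTC on Jan 27.
Add 6 hours and 54 minutes flight time → 09:04 UTC.
St. John's is UTC−3:30, so local arrival = 09:04 − 3:30 = 05:34 on Jan 27.
Layover = 15:09 − 05:34 = 9 hours 35 minutes.

9 hours 35 minutes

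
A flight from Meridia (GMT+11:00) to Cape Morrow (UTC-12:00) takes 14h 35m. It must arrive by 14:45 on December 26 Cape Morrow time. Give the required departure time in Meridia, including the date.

23:10 on December 26

Target arrival in UTC: 14:45 + 12:00 = 02:45 on Dec 27.
Subtract 14 hours and 35 minutes → departure 12:10 UTC on Dec 26.
Meridia is UTC+11:00: 12:10 + 11:00 = 23:10 on Dec 26.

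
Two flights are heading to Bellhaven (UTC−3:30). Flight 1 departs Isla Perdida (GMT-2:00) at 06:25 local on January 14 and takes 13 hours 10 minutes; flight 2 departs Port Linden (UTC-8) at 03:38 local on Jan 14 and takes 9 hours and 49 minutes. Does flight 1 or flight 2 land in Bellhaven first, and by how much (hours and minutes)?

Flight 1 in UTC: 06:25 + 2:00 = 08:25 on Jan 14.
+13 hours and 10 minutes → arrive 21:35 UTC on Jan 14.
Flight 2 in UTC: 03:38 + 8:00 = 11:38 on Jan 14.
+9 hours and 49 minutes → arrive 21:27 UTC on Jan 14.
Flight 2 lands earlier by 8 minutes.

the second, by 8 minutes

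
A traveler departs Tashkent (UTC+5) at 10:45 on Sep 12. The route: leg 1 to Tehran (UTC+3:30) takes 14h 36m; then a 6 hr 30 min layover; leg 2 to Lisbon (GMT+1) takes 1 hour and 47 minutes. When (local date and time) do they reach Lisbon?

Convert departure to UTC: 10:45 − 5:00 = 05:45 UTC on Sep 12.
Add 14 hours 36 minutes leg 1 → 20:21 UTC.
Add 6 hours and 30 minutes layover in Tehran → 02:51 UTC (Sep 13).
Add 1 hour and 47 minutes leg 2 → 04:38 UTC.
Lisbon is UTC+1:00, so local arrival = 04:38 + 1:00 = 05:38 on Sep 13.

05:38 on Sep 13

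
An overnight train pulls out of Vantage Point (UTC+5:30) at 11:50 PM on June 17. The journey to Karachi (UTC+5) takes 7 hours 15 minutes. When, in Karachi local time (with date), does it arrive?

6:35 AM on Jun 18

Convert departure to UTC: 11:50 PM − 5:30 = 6:20 PM UTC on Jun 17.
Add 7 hours and 15 minutes travel time → 1:35 AM UTC (Jun 18).
Karachi is UTC+5:00, so local arrival = 1:35 AM + 5:00 = 6:35 AM on Jun 18.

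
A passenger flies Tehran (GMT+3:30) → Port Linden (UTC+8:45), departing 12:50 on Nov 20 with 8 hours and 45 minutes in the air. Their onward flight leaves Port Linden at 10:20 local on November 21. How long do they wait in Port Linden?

7 hours 30 minutes

Convert departure to UTC: 12:50 − 3:30 = 09:20 UTC on Nov 20.
Add 8 hours and 45 minutes flight time → 18:05 UTC.
Port Linden is UTC+8:45, so local arrival = 18:05 + 8:45 = 02:50 on Nov 21.
Layover = 10:20 − 02:50 = 7 hours 30 minutes.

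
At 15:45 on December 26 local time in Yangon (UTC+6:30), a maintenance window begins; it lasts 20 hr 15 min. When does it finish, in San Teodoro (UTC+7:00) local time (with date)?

San Teodoro is 0:30 ahead of Yangon.
After 20 hours and 15 minutes it is 12:00 (Dec 27) in Yangon.
Shift by the zone difference: 12:00 + 0:30 = 12:30 on Dec 27 in San Teodoro.

12:30 on December 27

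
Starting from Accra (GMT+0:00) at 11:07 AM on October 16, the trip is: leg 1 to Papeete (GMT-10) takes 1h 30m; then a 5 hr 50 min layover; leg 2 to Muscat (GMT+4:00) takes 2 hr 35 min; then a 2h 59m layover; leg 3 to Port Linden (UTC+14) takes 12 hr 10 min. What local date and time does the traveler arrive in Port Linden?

Accra is at UTC+0, so departure is already 11:07 AM UTC on Oct 16.
Add 1 hour 30 minutes leg 1 → 12:37 PM UTC.
Add 5 hours 50 minutes layover in Papeete → 6:27 PM UTC.
Add 2 hours and 35 minutes leg 2 → 9:02 PM UTC.
Add 2 hours and 59 minutes layover in Muscat → 12:01 AM UTC (Oct 17).
Add 12 hours and 10 minutes leg 3 → 12:11 PM UTC.
Port Linden is UTC+14:00, so local arrival = 12:11 PM + 14:00 = 2:11 AM on Oct 18.

2:11 AM on October 18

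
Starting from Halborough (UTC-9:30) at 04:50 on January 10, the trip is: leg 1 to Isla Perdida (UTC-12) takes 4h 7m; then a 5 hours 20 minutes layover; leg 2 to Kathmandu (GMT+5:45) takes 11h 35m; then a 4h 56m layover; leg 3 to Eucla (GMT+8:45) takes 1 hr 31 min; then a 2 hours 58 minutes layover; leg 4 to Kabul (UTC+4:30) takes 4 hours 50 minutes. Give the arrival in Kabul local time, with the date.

Convert departure to UTC: 04:50 + 9:30 = 14:20 UTC on Jan 10.
Add 4 hours 7 minutes leg 1 → 18:27 UTC.
Add 5 hours 20 minutes layover in Isla Perdida → 23:47 UTC.
Add 11 hours 35 minutes leg 2 → 11:22 UTC (Jan 11).
Add 4 hours and 56 minutes layover in Kathmandu → 16:18 UTC.
Add 1 hour 31 minutes leg 3 → 17:49 UTC.
Add 2 hours and 58 minutes layover in Eucla → 20:47 UTC.
Add 4 hours and 50 minutes leg 4 → 01:37 UTC (Jan 12).
Kabul is UTC+4:30, so local arrival = 01:37 + 4:30 = 06:07 on Jan 12.

06:07 on Jan 12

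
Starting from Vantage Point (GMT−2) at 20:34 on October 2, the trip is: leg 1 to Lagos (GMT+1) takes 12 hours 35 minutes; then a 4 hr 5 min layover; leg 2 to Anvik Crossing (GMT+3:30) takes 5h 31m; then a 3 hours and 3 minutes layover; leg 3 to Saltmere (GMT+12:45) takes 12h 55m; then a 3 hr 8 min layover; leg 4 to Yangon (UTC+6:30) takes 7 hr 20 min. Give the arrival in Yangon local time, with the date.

05:41 on October 5

Convert departure to UTC: 20:34 + 2:00 = 22:34 UTC on Oct 2.
Add 12 hours 35 minutes leg 1 → 11:09 UTC (Oct 3).
Add 4 hours and 5 minutes layover in Lagos → 15:14 UTC.
Add 5 hours 31 minutes leg 2 → 20:45 UTC.
Add 3 hours and 3 minutes layover in Anvik Crossing → 23:48 UTC.
Add 12 hours and 55 minutes leg 3 → 12:43 UTC (Oct 4).
Add 3 hours 8 minutes layover in Saltmere → 15:51 UTC.
Add 7 hours 20 minutes leg 4 → 23:11 UTC.
Yangon is UTC+6:30, so local arrival = 23:11 + 6:30 = 05:41 on Oct 5.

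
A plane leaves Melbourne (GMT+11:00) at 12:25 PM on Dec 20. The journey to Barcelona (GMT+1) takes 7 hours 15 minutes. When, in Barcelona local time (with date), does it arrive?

9:40 AM on December 20

Convert departure to UTC: 12:25 PM − 11:00 = 1:25 AM UTC on Dec 20.
Add 7 hours 15 minutes travel time → 8:40 AM UTC.
Barcelona is UTC+1:00, so local arrival = 8:40 AM + 1:00 = 9:40 AM on Dec 20.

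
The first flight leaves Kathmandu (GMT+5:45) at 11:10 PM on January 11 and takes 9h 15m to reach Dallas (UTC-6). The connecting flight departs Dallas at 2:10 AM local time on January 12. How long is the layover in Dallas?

5 hours 30 minutes

Convert departure to UTC: 11:10 PM − 5:45 = 5:25 PM UTC on Jan 11.
Add 9 hours and 15 minutes flight time → 2:40 AM UTC (Jan 12).
Dallas is UTC−6:00, so local arrival = 2:40 AM − 6:00 = 8:40 PM on Jan 11.
Layover = 2:10 AM − 8:40 PM (+1 day) = 5 hours 30 minutes.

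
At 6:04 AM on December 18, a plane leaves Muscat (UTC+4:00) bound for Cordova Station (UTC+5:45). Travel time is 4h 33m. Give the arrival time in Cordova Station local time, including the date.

Convert departure to UTC: 6:04 AM − 4:00 = 2:04 AM UTC on Dec 18.
Add 4 hours 33 minutes travel time → 6:37 AM UTC.
Cordova Station is UTC+5:45, so local arrival = 6:37 AM + 5:45 = 12:22 PM on Dec 18.

12:22 PM on December 18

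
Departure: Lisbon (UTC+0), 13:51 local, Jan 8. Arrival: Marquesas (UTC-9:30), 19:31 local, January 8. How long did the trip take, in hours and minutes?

Departure is already UTC: 13:51 on Jan 8.
Arrival in UTC: 19:31 + 9:30 = 05:01 on Jan 9.
Elapsed = 05:01 − 13:51 (+1 day) = 15 hours 10 minutes.

15 hours 10 minutes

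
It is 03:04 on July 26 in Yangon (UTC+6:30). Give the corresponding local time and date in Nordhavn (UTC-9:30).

In UTC: 03:04 − 6:30 = 20:34 on Jul 25.
Nordhavn is UTC−9:30: 20:34 − 9:30 = 11:04 on Jul 25.

11:04 on July 25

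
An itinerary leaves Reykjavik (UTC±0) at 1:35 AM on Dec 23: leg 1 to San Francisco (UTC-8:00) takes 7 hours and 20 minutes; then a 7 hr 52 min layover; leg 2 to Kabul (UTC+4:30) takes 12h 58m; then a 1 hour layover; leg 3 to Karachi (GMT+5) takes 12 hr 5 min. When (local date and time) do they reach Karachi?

Reykjavik is at UTC+0, so departure is already 1:35 AM UTC on Dec 23.
Add 7 hours and 20 minutes leg 1 → 8:55 AM UTC.
Add 7 hours 52 minutes layover in San Francisco → 4:47 PM UTC.
Add 12 hours 58 minutes leg 2 → 5:45 AM UTC (Dec 24).
Add 1 hour layover in Kabul → 6:45 AM UTC.
Add 12 hours and 5 minutes leg 3 → 6:50 PM UTC.
Karachi is UTC+5:00, so local arrival = 6:50 PM + 5:00 = 11:50 PM on Dec 24.

11:50 PM on December 24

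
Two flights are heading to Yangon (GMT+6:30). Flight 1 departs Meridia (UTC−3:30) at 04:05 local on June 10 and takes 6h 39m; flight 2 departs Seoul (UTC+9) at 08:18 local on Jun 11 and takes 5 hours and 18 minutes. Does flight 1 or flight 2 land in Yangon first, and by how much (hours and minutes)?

Flight 1 in UTC: 04:05 + 3:30 = 07:35 on Jun 10.
+6 hours 39 minutes → arrive 14:14 UTC on Jun 10.
Flight 2 in UTC: 08:18 − 9:00 = 23:18 on Jun 10.
+5 hours 18 minutes → arrive 04:36 UTC on Jun 11.
Flight 1 lands earlier by 14 hours 22 minutes.

the first, by 14 hours 22 minutes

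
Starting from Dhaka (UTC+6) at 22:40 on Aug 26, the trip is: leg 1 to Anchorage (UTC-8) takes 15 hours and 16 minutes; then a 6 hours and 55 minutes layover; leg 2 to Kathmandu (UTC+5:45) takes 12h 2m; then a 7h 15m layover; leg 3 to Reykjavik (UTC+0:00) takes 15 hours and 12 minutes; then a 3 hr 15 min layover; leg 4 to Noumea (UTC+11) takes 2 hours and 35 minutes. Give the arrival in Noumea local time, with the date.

18:10 on August 29

Convert departure to UTC: 22:40 − 6:00 = 16:40 UTC on Aug 26.
Add 15 hours 16 minutes leg 1 → 07:56 UTC (Aug 27).
Add 6 hours and 55 minutes layover in Anchorage → 14:51 UTC.
Add 12 hours 2 minutes leg 2 → 02:53 UTC (Aug 28).
Add 7 hours and 15 minutes layover in Kathmandu → 10:08 UTC.
Add 15 hours and 12 minutes leg 3 → 01:20 UTC (Aug 29).
Add 3 hours 15 minutes layover in Reykjavik → 04:35 UTC.
Add 2 hours and 35 minutes leg 4 → 07:10 UTC.
Noumea is UTC+11:00, so local arrival = 07:10 + 11:00 = 18:10 on Aug 29.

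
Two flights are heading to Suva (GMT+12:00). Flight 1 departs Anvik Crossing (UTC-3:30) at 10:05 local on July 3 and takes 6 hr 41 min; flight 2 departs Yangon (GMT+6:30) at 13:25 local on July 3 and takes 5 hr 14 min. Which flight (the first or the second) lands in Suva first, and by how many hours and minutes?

Flight 1 in UTC: 10:05 + 3:30 = 13:35 on Jul 3.
+6 hours and 41 minutes → arrive 20:16 UTC on Jul 3.
Flight 2 in UTC: 13:25 − 6:30 = 06:55 on Jul 3.
+5 hours 14 minutes → arrive 12:09 UTC on Jul 3.
Flight 2 lands earlier by 8 hours 7 minutes.

the second, by 8 hours 7 minutes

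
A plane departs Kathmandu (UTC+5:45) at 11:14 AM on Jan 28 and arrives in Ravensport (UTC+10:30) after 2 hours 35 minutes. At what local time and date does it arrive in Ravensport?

Convert departure to UTC: 11:14 AM − 5:45 = 5:29 AM UTC on Jan 28.
Add 2 hours and 35 minutes travel time → 8:04 AM UTC.
Ravensport is UTC+10:30, so local arrival = 8:04 AM + 10:30 = 6:34 PM on Jan 28.

6:34 PM on January 28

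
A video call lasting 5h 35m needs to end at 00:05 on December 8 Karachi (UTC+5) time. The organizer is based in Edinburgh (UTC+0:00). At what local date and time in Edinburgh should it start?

Target end time in UTC: 00:05 − 5:00 = 19:05 on Dec 7.
Subtract 5 hours 35 minutes → start 13:30 UTC on Dec 7.
Edinburgh is UTC+0, so start is 13:30 on Dec 7.

13:30 on Dec 7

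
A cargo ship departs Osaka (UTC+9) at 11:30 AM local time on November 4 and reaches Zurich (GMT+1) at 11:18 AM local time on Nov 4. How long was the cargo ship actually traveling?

Departure in UTC: 11:30 AM − 9:00 = 2:30 AM on Nov 4.
Arrival in UTC: 11:18 AM − 1:00 = 10:18 AM on Nov 4.
Elapsed = 10:18 AM − 2:30 AM = 7 hours 48 minutes.

7 hours 48 minutes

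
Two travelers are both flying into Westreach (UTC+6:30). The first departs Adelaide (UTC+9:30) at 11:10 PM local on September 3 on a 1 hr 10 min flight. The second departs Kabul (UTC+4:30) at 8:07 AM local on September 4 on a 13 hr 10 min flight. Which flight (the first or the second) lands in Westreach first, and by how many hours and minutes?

Flight 1 in UTC: 11:10 PM − 9:30 = 1:40 PM on Sep 3.
+1 hour and 10 minutes → arrive 2:50 PM UTC on Sep 3.
Flight 2 in UTC: 8:07 AM − 4:30 = 3:37 AM on Sep 4.
+13 hours and 10 minutes → arrive 4:47 PM UTC on Sep 4.
Flight 1 lands earlier by 25 hours 57 minutes.

the first, by 25 hours 57 minutes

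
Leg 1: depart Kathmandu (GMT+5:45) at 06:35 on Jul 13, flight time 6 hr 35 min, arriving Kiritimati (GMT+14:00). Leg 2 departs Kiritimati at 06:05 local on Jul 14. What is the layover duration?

8 hours 40 minutes

Convert departure to UTC: 06:35 − 5:45 = 00:50 UTC on Jul 13.
Add 6 hours and 35 minutes flight time → 07:25 UTC.
Kiritimati is UTC+14:00, so local arrival = 07:25 + 14:00 = 21:25 on Jul 13.
Layover = 06:05 − 21:25 (+1 day) = 8 hours 40 minutes.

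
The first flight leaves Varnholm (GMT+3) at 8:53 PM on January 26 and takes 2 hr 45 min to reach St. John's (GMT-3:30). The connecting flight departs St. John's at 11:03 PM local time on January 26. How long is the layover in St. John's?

Convert departure to UTC: 8:53 PM − 3:00 = 5:53 PM UTC on Jan 26.
Add 2 hours and 45 minutes flight time → 8:38 PM UTC.
St. John's is UTC−3:30, so local arrival = 8:38 PM − 3:30 = 5:08 PM on Jan 26.
Layover = 11:03 PM − 5:08 PM = 5 hours 55 minutes.

5 hours 55 minutes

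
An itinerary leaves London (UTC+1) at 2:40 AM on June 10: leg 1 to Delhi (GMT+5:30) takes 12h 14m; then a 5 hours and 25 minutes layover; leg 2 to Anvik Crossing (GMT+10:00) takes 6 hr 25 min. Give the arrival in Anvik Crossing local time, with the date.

Convert departure to UTC: 2:40 AM − 1:00 = 1:40 AM UTC on Jun 10.
Add 12 hours and 14 minutes leg 1 → 1:54 PM UTC.
Add 5 hours and 25 minutes layover in Delhi → 7:19 PM UTC.
Add 6 hours 25 minutes leg 2 → 1:44 AM UTC (Jun 11).
Anvik Crossing is UTC+10:00, so local arrival = 1:44 AM + 10:00 = 11:44 AM on Jun 11.

11:44 AM on June 11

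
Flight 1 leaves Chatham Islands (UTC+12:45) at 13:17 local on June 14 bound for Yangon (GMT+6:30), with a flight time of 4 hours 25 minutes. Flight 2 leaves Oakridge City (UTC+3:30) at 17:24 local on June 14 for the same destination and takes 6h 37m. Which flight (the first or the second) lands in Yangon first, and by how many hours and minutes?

the first, by 15 hours 34 minutes

Flight 1 in UTC: 13:17 − 12:45 = 00:32 on Jun 14.
+4 hours 25 minutes → arrive 04:57 UTC on Jun 14.
Flight 2 in UTC: 17:24 − 3:30 = 13:54 on Jun 14.
+6 hours and 37 minutes → arrive 20:31 UTC on Jun 14.
Flight 1 lands earlier by 15 hours 34 minutes.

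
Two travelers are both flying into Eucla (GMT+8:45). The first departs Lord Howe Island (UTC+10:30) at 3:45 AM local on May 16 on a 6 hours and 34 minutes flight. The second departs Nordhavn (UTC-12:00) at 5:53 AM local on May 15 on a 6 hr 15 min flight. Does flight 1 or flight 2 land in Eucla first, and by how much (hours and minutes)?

Flight 1 in UTC: 3:45 AM − 10:30 = 5:15 PM on May 15.
+6 hours 34 minutes → arrive 11:49 PM UTC on May 15.
Flight 2 in UTC: 5:53 AM + 12:00 = 5:53 PM on May 15.
+6 hours 15 minutes → arrive 12:08 AM UTC on May 16.
Flight 1 lands earlier by 19 minutes.

the first, by 19 minutes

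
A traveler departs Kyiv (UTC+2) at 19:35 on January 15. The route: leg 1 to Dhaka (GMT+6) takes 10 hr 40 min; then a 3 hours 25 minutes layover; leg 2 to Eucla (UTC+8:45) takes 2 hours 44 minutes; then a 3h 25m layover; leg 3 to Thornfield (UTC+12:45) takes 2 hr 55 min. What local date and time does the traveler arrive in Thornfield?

Convert departure to UTC: 19:35 − 2:00 = 17:35 UTC on Jan 15.
Add 10 hours and 40 minutes leg 1 → 04:15 UTC (Jan 16).
Add 3 hours 25 minutes layover in Dhaka → 07:40 UTC.
Add 2 hours 44 minutes leg 2 → 10:24 UTC.
Add 3 hours 25 minutes layover in Eucla → 13:49 UTC.
Add 2 hours 55 minutes leg 3 → 16:44 UTC.
Thornfield is UTC+12:45, so local arrival = 16:44 + 12:45 = 05:29 on Jan 17.

05:29 on January 17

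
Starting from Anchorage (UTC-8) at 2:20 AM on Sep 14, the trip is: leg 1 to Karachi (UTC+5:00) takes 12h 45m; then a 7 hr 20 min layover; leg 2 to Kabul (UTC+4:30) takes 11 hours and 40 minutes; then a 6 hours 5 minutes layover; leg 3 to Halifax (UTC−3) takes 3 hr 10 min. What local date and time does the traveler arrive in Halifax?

Convert departure to UTC: 2:20 AM + 8:00 = 10:20 AM UTC on Sep 14.
Add 12 hours 45 minutes leg 1 → 11:05 PM UTC.
Add 7 hours and 20 minutes layover in Karachi → 6:25 AM UTC (Sep 15).
Add 11 hours and 40 minutes leg 2 → 6:05 PM UTC.
Add 6 hours and 5 minutes layover in Kabul → 12:10 AM UTC (Sep 16).
Add 3 hours and 10 minutes leg 3 → 3:20 AM UTC.
Halifax is UTC−3:00, so local arrival = 3:20 AM − 3:00 = 12:20 AM on Sep 16.

12:20 AM on Sep 16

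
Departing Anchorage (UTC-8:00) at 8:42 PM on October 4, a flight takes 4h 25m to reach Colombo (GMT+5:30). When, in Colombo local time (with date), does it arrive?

Convert departure to UTC: 8:42 PM + 8:00 = 4:42 AM UTC on Oct 5.
Add 4 hours and 25 minutes travel time → 9:07 AM UTC.
Colombo is UTC+5:30, so local arrival = 9:07 AM + 5:30 = 2:37 PM on Oct 5.

2:37 PM on October 5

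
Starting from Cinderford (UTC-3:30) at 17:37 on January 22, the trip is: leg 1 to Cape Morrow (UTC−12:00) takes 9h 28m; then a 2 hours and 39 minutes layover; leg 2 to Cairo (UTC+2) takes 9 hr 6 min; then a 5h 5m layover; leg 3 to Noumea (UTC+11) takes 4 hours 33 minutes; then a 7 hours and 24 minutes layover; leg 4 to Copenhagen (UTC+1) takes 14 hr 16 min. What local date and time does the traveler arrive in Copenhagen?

02:38 on Jan 25

Convert departure to UTC: 17:37 + 3:30 = 21:07 UTC on Jan 22.
Add 9 hours and 28 minutes leg 1 → 06:35 UTC (Jan 23).
Add 2 hours and 39 minutes layover in Cape Morrow → 09:14 UTC.
Add 9 hours and 6 minutes leg 2 → 18:20 UTC.
Add 5 hours 5 minutes layover in Cairo → 23:25 UTC.
Add 4 hours 33 minutes leg 3 → 03:58 UTC (Jan 24).
Add 7 hours 24 minutes layover in Noumea → 11:22 UTC.
Add 14 hours 16 minutes leg 4 → 01:38 UTC (Jan 25).
Copenhagen is UTC+1:00, so local arrival = 01:38 + 1:00 = 02:38 on Jan 25.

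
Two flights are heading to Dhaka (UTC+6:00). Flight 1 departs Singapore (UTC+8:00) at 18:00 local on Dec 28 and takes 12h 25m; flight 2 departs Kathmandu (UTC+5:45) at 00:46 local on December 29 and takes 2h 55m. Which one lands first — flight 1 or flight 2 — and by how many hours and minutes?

Flight 1 in UTC: 18:00 − 8:00 = 10:00 on Dec 28.
+12 hours and 25 minutes → arrive 22:25 UTC on Dec 28.
Flight 2 in UTC: 00:46 − 5:45 = 19:01 on Dec 28.
+2 hours and 55 minutes → arrive 21:56 UTC on Dec 28.
Flight 2 lands earlier by 29 minutes.

the second, by 29 minutes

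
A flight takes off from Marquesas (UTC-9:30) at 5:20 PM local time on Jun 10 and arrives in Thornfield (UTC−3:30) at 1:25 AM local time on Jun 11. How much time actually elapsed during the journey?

2 hours 5 minutes

Departure in UTC: 5:20 PM + 9:30 = 2:50 AM on Jun 11.
Arrival in UTC: 1:25 AM + 3:30 = 4:55 AM on Jun 11.
Elapsed = 4:55 AM − 2:50 AM = 2 hours 5 minutes.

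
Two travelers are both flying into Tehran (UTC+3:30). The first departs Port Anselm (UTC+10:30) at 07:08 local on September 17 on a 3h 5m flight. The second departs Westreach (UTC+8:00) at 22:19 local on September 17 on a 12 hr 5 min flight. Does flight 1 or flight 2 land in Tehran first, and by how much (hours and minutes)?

Flight 1 in UTC: 07:08 − 10:30 = 20:38 on Sep 16.
+3 hours 5 minutes → arrive 23:43 UTC on Sep 16.
Flight 2 in UTC: 22:19 − 8:00 = 14:19 on Sep 17.
+12 hours 5 minutes → arrive 02:24 UTC on Sep 18.
Flight 1 lands earlier by 26 hours 41 minutes.

the first, by 26 hours 41 minutes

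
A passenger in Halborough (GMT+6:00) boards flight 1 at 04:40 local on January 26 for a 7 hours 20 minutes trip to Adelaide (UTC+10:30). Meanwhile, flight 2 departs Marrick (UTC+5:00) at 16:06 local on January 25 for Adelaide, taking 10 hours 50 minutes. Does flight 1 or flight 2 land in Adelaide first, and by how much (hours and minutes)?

the second, by 8 hours 4 minutes

Flight 1 in UTC: 04:40 − 6:00 = 22:40 on Jan 25.
+7 hours and 20 minutes → arrive 06:00 UTC on Jan 26.
Flight 2 in UTC: 16:06 − 5:00 = 11:06 on Jan 25.
+10 hours 50 minutes → arrive 21:56 UTC on Jan 25.
Flight 2 lands earlier by 8 hours 4 minutes.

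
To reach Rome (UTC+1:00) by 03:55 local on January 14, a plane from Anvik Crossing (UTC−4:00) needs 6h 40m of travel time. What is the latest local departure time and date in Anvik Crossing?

Target arrival in UTC: 03:55 − 1:00 = 02:55 on Jan 14.
Subtract 6 hours 40 minutes → departure 20:15 UTC on Jan 13.
Anvik Crossing is UTC−4:00: 20:15 − 4:00 = 16:15 on Jan 13.

16:15 on January 13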